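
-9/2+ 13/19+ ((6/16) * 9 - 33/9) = -1873/456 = -4.11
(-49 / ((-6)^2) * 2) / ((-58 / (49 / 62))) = 2401 / 64728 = 0.04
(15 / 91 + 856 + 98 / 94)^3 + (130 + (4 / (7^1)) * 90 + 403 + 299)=49280610203858951672 / 78238001933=629880735.53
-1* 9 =-9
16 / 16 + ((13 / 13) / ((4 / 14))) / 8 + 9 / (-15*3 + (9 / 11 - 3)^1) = 3451 / 2768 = 1.25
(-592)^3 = -207474688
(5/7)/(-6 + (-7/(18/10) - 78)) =-45/5537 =-0.01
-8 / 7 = -1.14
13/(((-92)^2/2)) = 13/4232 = 0.00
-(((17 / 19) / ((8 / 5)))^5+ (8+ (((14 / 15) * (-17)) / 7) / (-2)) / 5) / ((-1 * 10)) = 11448522232759 / 60852609024000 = 0.19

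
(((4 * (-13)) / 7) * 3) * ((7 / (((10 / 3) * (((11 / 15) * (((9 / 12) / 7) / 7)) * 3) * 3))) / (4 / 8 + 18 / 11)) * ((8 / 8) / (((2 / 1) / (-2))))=10192 / 47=216.85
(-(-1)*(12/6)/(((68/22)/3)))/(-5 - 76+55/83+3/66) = -20086/830807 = -0.02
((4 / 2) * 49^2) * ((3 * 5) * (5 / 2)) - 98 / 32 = 2881151 / 16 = 180071.94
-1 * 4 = -4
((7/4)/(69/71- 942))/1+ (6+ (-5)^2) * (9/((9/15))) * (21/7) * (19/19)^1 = 372816043/267252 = 1395.00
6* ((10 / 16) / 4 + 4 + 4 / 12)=431 / 16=26.94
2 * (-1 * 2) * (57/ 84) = -19/ 7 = -2.71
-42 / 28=-3 / 2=-1.50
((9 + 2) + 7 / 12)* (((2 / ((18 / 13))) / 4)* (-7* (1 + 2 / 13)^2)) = -24325 / 624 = -38.98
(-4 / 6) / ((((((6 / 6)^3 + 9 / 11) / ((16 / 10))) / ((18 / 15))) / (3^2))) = -792 / 125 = -6.34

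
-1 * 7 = -7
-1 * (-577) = 577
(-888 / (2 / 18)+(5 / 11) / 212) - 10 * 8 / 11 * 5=-18722139 / 2332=-8028.36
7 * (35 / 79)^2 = 8575 / 6241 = 1.37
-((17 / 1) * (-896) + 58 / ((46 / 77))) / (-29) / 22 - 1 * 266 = -4251387 / 14674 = -289.72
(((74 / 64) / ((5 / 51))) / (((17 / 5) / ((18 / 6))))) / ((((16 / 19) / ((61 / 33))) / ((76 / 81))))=814777 / 38016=21.43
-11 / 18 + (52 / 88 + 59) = 5839 / 99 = 58.98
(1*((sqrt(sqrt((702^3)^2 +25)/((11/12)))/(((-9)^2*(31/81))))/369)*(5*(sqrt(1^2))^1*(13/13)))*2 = 20*119680300997734489^(1/4)*sqrt(33)/125829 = 16.98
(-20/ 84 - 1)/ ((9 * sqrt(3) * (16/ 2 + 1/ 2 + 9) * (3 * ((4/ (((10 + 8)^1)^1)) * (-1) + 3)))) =-52 * sqrt(3)/ 165375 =-0.00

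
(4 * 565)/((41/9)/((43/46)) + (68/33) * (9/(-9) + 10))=4810410/49847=96.50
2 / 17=0.12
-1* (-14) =14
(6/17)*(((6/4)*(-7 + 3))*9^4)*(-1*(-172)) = -40625712/17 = -2389747.76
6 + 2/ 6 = 19/ 3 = 6.33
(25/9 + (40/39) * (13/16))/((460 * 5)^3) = 13/43801200000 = 0.00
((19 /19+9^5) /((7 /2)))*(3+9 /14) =3011550 /49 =61460.20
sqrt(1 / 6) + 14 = sqrt(6) / 6 + 14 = 14.41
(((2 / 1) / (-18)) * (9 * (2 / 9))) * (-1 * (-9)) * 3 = -6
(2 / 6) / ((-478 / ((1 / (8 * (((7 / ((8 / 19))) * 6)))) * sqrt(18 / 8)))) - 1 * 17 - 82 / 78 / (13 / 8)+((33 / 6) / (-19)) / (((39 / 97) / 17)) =-3853206925 / 128928072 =-29.89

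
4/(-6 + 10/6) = -0.92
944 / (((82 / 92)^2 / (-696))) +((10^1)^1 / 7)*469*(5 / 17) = -23628835978 / 28577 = -826848.02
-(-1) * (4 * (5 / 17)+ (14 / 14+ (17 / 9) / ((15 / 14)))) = 9041 / 2295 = 3.94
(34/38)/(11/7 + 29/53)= 6307/14934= 0.42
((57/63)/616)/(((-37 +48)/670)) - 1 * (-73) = 5200169/71148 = 73.09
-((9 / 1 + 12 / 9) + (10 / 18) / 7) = -656 / 63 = -10.41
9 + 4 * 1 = 13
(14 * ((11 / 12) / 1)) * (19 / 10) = 24.38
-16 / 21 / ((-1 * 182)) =8 / 1911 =0.00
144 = 144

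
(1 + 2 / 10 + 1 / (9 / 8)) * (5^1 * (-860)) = -80840 / 9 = -8982.22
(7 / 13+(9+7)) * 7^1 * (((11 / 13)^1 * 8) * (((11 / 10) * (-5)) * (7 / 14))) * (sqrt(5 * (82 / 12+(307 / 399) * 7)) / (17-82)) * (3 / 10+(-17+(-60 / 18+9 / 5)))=-19922287 * sqrt(794010) / 3756870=-4725.26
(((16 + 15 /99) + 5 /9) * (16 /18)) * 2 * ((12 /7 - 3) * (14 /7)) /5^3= -52928 /86625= -0.61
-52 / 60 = -13 / 15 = -0.87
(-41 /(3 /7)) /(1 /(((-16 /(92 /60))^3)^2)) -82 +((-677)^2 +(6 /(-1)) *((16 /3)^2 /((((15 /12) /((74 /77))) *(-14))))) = -147262989952887551581 /1196870162565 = -123040071.14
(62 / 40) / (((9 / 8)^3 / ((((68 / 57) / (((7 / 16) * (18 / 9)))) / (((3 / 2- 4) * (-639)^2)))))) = -4317184 / 2969218439775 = -0.00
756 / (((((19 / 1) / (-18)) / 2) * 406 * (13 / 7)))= -13608 / 7163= -1.90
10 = 10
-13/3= -4.33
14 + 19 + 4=37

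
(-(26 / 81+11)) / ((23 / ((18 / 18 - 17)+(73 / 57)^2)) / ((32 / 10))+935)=-136904432 / 11300879673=-0.01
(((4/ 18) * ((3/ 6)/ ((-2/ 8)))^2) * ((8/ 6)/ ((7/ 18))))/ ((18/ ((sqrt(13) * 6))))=64 * sqrt(13)/ 63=3.66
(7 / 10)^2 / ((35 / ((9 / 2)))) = 63 / 1000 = 0.06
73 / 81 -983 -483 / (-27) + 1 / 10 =-964.11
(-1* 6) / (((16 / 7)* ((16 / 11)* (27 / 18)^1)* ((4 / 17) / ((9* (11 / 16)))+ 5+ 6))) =-129591 / 1188928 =-0.11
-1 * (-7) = 7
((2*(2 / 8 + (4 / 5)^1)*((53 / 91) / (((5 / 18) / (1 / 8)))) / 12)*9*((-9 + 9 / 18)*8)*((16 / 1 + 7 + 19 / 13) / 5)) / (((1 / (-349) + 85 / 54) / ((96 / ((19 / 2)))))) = -10497052235232 / 11885115125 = -883.21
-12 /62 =-0.19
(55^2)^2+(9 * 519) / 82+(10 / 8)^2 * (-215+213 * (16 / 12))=6002918093 / 656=9150789.78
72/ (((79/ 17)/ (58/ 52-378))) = -5996988/ 1027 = -5839.33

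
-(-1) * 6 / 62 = 3 / 31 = 0.10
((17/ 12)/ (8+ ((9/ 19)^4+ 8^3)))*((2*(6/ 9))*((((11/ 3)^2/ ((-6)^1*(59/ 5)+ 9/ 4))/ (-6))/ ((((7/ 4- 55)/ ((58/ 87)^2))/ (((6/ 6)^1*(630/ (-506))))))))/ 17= 8027773600/ 110614219787890107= 0.00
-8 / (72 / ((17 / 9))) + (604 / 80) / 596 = -190409 / 965520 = -0.20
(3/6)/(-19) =-1/38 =-0.03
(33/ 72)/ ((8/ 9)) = 33/ 64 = 0.52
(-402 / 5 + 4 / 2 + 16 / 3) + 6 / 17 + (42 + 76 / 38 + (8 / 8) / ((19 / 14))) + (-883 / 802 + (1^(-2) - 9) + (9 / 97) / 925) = -2585385700453 / 69728707050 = -37.08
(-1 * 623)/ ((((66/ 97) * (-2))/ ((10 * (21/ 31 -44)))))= -198335.37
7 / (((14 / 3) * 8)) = 3 / 16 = 0.19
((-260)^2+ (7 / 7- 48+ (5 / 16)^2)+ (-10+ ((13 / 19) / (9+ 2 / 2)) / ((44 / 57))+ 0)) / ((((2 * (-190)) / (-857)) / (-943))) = -768558117121513 / 5350400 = -143644983.01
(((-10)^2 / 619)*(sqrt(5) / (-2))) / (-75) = 0.00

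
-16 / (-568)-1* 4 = -282 / 71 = -3.97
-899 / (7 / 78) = -70122 / 7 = -10017.43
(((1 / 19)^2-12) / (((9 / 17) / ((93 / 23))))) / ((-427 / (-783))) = -9765837 / 58121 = -168.03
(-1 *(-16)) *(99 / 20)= 396 / 5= 79.20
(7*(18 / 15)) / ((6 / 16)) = 112 / 5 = 22.40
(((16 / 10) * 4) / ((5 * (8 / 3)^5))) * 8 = 243 / 3200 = 0.08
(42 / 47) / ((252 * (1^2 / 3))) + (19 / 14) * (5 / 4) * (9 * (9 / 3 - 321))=-6389401 / 1316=-4855.17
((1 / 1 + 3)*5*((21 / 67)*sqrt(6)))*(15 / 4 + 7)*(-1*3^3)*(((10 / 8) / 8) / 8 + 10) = -312686325*sqrt(6) / 17152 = -44654.96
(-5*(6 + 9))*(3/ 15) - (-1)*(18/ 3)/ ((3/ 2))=-11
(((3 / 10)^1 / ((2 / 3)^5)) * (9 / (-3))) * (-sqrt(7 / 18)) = 729 * sqrt(14) / 640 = 4.26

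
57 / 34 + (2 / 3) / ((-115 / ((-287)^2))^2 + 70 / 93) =41372878983503 / 16147513960630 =2.56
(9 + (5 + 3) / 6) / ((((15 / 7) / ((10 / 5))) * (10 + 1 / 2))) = 124 / 135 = 0.92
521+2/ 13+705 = 15940/ 13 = 1226.15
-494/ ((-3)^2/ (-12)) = 1976/ 3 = 658.67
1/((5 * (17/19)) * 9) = 19/765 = 0.02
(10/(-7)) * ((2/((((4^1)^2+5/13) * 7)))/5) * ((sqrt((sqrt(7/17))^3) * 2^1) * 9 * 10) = -3120 * 17^(1/4) * 7^(3/4)/59143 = -0.46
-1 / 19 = -0.05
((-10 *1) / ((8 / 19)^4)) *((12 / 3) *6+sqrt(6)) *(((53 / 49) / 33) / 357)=-34535065 / 49260288 - 34535065 *sqrt(6) / 1182246912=-0.77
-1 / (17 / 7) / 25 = -7 / 425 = -0.02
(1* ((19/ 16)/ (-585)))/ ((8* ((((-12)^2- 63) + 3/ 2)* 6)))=-19/ 37065600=-0.00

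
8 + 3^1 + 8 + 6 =25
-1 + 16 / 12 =0.33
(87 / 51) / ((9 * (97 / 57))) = 551 / 4947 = 0.11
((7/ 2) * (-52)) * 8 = -1456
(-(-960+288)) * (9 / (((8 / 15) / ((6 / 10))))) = 6804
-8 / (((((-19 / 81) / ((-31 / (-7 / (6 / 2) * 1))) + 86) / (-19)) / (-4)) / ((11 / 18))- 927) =2798928 / 323678077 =0.01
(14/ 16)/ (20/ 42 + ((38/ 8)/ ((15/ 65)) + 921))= 147/ 158266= 0.00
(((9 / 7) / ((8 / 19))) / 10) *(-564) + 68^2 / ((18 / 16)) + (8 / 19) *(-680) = 87421339 / 23940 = 3651.69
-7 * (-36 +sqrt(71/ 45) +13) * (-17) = -2737 +119 * sqrt(355)/ 15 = -2587.52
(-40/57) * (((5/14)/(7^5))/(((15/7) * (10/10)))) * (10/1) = -200/2873997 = -0.00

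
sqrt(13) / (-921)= -sqrt(13) / 921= -0.00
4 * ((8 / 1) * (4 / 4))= 32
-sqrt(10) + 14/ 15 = 14/ 15 - sqrt(10) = -2.23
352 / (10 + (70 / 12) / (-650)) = 274560 / 7793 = 35.23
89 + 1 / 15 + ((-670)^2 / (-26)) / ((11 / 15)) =-50310202 / 2145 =-23454.64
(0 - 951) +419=-532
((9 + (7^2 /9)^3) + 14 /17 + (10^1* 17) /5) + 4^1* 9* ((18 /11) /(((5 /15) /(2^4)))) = 413446390 /136323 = 3032.84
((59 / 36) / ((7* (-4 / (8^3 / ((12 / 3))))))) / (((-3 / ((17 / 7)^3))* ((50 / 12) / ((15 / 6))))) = 2318936 / 108045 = 21.46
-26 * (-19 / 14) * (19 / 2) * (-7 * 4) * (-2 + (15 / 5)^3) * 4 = -938600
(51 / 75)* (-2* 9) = -306 / 25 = -12.24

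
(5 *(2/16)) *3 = 15/8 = 1.88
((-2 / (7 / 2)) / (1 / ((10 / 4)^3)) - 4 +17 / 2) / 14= -31 / 98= -0.32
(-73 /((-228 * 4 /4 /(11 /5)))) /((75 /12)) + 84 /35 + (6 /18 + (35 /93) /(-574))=17178267 /6037250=2.85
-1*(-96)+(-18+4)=82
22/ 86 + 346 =14889/ 43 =346.26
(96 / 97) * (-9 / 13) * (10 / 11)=-8640 / 13871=-0.62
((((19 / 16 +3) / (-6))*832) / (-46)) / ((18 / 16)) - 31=-12283 / 621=-19.78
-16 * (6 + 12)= -288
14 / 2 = 7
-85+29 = -56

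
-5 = -5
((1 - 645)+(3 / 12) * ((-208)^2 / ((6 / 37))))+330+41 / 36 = 2389889 / 36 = 66385.81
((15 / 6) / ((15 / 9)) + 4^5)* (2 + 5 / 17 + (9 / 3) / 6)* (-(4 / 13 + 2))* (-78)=8768025 / 17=515766.18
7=7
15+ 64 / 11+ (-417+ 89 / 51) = -221279 / 561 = -394.44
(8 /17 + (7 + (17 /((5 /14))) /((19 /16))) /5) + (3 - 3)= 79841 /8075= 9.89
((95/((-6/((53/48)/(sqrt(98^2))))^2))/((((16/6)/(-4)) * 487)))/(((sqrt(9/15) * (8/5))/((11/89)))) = -14677025 * sqrt(15)/552428501925888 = -0.00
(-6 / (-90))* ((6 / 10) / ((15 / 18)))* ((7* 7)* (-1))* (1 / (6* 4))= -0.10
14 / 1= 14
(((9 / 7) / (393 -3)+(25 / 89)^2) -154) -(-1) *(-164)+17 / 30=-3431252807 / 10812165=-317.35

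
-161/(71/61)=-9821/71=-138.32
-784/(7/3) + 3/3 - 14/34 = -5702/17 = -335.41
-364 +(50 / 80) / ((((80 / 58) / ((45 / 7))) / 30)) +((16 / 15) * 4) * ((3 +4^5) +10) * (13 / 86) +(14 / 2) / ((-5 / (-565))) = 170950643 / 144480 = 1183.21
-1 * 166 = -166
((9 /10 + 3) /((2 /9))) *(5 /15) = 117 /20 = 5.85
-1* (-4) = 4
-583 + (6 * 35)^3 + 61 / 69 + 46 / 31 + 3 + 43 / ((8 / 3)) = 158464623491 / 17112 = 9260438.49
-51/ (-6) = 17/ 2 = 8.50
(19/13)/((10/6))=57/65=0.88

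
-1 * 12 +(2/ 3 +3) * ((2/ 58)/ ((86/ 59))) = -89135/ 7482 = -11.91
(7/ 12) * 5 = 35/ 12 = 2.92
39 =39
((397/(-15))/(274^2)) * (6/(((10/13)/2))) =-5161/938450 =-0.01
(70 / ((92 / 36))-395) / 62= -8455 / 1426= -5.93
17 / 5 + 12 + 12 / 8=169 / 10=16.90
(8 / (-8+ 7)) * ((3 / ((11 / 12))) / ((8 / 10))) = -360 / 11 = -32.73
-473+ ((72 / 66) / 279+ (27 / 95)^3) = -414842192416 / 877094625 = -472.97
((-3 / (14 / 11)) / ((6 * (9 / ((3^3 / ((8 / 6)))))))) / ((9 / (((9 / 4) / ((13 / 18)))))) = -0.31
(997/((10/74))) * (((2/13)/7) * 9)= 664002/455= 1459.35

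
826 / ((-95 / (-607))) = 501382 / 95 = 5277.71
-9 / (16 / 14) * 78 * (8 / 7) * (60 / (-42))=7020 / 7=1002.86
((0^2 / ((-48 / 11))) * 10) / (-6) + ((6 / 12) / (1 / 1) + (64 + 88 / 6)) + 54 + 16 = 895 / 6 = 149.17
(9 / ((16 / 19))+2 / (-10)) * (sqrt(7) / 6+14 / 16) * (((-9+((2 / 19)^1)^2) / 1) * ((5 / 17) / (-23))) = 2722555 * sqrt(7) / 13550496+19057885 / 18067328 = 1.59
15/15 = 1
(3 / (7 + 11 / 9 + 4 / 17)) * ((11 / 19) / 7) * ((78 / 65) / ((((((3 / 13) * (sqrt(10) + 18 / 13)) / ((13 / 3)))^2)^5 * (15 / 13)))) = 2727527231269694296207444418985332856338716483099907 / 10336194540852100692582782562125521856738400 - 182057140237572687114187148638528464726833117829547 * sqrt(10) / 2182085514179887923989698540893165725311440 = 44029.87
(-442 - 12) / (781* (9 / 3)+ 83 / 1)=-227 / 1213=-0.19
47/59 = 0.80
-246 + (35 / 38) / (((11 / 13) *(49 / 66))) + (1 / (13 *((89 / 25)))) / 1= -37625786 / 153881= -244.51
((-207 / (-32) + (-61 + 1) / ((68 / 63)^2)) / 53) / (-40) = 416457 / 19605760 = 0.02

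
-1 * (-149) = 149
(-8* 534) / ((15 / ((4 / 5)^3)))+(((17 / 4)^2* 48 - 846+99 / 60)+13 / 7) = -2122933 / 17500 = -121.31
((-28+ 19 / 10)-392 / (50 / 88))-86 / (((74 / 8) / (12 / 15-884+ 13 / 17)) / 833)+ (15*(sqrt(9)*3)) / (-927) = 1302111066399 / 190550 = 6833435.14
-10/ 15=-2/ 3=-0.67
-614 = -614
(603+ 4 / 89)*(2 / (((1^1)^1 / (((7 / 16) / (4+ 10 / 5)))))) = 87.94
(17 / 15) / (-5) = -17 / 75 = -0.23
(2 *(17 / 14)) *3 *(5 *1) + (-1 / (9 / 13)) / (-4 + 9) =11384 / 315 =36.14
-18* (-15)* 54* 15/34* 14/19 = 1530900/323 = 4739.63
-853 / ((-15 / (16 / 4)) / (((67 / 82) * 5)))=929.28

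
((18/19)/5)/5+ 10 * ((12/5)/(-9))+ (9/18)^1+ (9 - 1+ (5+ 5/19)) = 31733/2850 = 11.13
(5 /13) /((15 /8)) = 8 /39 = 0.21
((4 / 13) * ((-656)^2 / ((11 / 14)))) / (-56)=-430336 / 143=-3009.34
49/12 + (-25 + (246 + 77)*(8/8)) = 3625/12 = 302.08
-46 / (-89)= 46 / 89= 0.52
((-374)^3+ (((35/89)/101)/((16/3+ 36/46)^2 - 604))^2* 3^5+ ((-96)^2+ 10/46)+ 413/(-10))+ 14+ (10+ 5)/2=-52304427.58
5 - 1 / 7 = 34 / 7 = 4.86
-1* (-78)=78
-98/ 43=-2.28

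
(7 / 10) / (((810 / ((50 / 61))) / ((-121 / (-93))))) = 847 / 919026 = 0.00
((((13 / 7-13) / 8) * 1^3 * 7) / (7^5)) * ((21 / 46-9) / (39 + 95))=15327 / 414393392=0.00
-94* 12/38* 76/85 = -2256/85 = -26.54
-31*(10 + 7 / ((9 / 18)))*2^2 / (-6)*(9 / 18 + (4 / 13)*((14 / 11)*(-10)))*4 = -969184 / 143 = -6777.51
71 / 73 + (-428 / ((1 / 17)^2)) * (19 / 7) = -171560307 / 511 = -335734.46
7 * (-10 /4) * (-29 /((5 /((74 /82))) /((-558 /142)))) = -2095569 /5822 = -359.94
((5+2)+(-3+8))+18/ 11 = 150/ 11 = 13.64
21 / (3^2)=7 / 3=2.33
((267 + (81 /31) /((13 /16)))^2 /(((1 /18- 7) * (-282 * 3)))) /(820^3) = 11858556609 /526089362383000000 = 0.00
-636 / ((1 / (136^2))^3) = -4024302012727296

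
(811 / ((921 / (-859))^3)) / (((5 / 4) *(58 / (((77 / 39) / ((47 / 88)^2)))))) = -613036609815650944 / 9759042643666095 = -62.82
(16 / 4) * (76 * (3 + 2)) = 1520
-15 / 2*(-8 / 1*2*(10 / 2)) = 600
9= 9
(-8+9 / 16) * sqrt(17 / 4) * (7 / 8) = -833 * sqrt(17) / 256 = -13.42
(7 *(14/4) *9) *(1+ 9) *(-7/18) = -1715/2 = -857.50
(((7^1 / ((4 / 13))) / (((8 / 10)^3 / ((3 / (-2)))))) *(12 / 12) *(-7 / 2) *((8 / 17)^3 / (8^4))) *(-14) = -1672125 / 20123648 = -0.08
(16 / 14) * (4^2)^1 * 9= 1152 / 7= 164.57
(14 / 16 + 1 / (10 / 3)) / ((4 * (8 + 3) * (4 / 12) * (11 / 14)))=987 / 9680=0.10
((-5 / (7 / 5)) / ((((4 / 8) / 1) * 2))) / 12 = -25 / 84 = -0.30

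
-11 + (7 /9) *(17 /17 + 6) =-5.56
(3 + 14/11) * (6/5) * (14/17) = 3948/935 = 4.22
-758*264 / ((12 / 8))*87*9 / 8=-13057308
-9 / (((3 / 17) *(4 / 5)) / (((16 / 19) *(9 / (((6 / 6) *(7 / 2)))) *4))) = -552.18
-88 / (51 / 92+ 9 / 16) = -78.79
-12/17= -0.71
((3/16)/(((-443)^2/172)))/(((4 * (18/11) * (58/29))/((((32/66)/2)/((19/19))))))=43/14129928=0.00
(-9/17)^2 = 81/289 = 0.28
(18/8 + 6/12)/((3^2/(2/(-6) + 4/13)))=-11/1404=-0.01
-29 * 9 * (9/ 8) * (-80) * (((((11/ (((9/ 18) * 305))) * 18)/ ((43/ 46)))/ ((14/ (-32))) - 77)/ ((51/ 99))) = -1141118609994/ 312137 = -3655826.16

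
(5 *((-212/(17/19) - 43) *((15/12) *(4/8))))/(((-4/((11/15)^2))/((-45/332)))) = -2879195/180608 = -15.94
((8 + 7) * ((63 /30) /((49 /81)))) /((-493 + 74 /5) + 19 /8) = -14580 /133231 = -0.11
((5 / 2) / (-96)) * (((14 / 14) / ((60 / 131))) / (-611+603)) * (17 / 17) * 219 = 9563 / 6144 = 1.56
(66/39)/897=22/11661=0.00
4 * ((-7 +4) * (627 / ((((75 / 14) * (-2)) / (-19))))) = -333564 / 25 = -13342.56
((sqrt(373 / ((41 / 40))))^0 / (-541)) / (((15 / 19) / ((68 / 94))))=-646 / 381405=-0.00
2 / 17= 0.12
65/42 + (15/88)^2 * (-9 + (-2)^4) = 284755/162624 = 1.75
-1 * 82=-82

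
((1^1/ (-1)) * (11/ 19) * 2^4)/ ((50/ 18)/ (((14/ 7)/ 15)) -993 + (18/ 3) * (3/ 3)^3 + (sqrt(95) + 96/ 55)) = 19166400 * sqrt(95)/ 1924290466039 + 18484482720/ 1924290466039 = 0.01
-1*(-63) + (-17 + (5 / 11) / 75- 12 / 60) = 7558 / 165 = 45.81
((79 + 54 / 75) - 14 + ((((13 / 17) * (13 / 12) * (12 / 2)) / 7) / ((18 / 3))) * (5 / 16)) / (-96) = -37560389 / 54835200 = -0.68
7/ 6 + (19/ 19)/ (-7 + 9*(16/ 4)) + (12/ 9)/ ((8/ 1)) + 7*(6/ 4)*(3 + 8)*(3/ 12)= 21049/ 696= 30.24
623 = 623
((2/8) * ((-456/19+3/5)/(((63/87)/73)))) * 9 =-743067/140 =-5307.62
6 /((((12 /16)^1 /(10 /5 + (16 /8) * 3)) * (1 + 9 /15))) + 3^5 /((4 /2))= 323 /2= 161.50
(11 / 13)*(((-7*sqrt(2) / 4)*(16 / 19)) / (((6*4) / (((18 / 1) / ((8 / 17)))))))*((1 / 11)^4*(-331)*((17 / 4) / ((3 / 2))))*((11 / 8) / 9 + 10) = 489487103*sqrt(2) / 378728064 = 1.83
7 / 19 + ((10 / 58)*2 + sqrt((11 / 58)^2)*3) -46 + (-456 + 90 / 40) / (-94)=-8264387 / 207176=-39.89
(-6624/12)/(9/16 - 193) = 2.87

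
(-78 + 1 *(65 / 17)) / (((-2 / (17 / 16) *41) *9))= 1261 / 11808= 0.11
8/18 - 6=-50/9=-5.56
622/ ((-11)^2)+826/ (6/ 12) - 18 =198336/ 121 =1639.14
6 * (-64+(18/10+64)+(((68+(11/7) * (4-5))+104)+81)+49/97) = 5168556/3395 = 1522.40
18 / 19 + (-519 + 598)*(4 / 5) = 6094 / 95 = 64.15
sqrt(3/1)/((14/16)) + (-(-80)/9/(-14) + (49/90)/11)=-4057/6930 + 8 * sqrt(3)/7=1.39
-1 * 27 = -27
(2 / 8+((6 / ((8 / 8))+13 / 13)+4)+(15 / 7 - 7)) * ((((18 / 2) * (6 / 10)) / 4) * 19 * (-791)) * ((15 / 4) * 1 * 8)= -3891169.12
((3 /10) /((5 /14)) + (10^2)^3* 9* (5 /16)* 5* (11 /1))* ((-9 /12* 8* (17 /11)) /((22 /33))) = -591679690713 /275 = -2151562511.68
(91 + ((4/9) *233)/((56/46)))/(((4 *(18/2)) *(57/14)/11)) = 61006/4617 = 13.21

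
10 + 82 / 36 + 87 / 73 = 17699 / 1314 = 13.47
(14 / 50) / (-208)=-7 / 5200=-0.00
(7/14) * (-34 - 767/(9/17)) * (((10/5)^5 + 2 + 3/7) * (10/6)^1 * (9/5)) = -3216145/42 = -76574.88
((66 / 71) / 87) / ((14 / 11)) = 121 / 14413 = 0.01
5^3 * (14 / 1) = 1750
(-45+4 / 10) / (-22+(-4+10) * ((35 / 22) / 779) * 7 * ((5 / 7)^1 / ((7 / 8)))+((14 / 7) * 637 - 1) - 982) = -1910887 / 11528305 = -0.17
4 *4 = 16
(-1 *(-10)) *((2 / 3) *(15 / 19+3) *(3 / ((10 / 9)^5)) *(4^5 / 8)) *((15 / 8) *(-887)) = -22626632016 / 2375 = -9527002.95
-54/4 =-27/2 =-13.50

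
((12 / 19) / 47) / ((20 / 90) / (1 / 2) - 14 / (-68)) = 3672 / 177707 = 0.02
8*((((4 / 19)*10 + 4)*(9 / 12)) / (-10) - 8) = -6428 / 95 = -67.66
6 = 6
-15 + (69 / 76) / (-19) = -15.05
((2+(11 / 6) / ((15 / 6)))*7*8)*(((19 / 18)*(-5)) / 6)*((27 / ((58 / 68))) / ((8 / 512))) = -23731456 / 87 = -272775.36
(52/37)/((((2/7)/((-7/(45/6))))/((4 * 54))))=-183456/185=-991.65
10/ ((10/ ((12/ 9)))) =4/ 3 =1.33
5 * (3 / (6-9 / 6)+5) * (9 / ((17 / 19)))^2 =48735 / 17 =2866.76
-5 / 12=-0.42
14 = 14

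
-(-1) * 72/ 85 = 72/ 85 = 0.85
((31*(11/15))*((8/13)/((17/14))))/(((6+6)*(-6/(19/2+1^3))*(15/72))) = -133672/16575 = -8.06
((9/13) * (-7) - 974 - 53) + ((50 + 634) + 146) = -201.85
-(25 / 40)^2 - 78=-5017 / 64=-78.39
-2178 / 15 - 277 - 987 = -1409.20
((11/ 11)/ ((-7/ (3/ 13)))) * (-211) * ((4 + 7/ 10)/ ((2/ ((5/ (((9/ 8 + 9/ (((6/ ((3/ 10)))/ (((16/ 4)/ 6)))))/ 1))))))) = 99170/ 1729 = 57.36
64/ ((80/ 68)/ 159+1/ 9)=540.04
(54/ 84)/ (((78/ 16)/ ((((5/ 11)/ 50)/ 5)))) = 6/ 25025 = 0.00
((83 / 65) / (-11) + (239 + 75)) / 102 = 74809 / 24310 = 3.08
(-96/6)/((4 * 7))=-4/7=-0.57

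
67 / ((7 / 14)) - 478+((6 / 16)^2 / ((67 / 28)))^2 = -344.00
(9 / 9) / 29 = 0.03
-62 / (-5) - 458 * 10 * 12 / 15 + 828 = -14118 / 5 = -2823.60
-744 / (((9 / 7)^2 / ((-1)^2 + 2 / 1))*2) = -6076 / 9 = -675.11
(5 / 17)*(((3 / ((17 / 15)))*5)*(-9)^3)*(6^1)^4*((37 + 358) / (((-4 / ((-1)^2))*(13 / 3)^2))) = 944636377500 / 48841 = 19341053.16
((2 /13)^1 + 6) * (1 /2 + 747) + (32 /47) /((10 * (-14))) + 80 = 4680.00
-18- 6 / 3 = -20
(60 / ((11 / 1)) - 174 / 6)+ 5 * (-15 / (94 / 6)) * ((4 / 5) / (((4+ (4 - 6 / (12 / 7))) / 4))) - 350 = -194883 / 517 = -376.95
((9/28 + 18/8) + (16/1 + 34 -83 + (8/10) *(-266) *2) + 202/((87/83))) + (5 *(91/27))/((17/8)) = -118980341/465885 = -255.39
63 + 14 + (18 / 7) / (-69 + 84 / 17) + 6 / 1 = 70267 / 847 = 82.96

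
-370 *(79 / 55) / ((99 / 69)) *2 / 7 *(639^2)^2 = -14945099838249852 / 847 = -17644745971959.68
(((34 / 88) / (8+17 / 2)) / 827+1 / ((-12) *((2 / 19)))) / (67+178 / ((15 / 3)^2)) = -15843375 / 1483393208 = -0.01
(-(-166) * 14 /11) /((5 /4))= 9296 /55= 169.02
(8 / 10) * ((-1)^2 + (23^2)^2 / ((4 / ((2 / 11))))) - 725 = 9451.84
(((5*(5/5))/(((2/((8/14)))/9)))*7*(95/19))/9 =50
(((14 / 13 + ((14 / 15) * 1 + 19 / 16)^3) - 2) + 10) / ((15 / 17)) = 56874706609 / 2695680000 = 21.10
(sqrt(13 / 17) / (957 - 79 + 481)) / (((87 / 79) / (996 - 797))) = 15721 * sqrt(221) / 2009961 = 0.12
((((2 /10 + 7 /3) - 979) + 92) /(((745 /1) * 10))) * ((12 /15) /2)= -13267 /279375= -0.05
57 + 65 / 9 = 578 / 9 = 64.22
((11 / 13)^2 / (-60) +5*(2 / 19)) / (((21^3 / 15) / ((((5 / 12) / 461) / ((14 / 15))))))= 2477525 / 3070768899744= 0.00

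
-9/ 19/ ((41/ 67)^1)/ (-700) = 603/ 545300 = 0.00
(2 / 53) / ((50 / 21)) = 21 / 1325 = 0.02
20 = 20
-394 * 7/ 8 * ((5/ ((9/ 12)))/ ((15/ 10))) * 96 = -441280/ 3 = -147093.33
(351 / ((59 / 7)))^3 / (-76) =-14832537993 / 15608804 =-950.27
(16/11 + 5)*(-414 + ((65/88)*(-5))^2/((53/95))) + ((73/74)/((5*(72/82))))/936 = -552846679255279/219874065840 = -2514.38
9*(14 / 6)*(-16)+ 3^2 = -327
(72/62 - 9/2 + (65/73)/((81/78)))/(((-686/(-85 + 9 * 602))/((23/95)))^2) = -8.79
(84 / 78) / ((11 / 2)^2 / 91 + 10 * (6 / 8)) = 392 / 2851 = 0.14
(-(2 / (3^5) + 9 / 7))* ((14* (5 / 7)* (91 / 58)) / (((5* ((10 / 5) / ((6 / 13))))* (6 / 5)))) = -11005 / 14094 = -0.78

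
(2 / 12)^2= 1 / 36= 0.03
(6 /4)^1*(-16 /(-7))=24 /7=3.43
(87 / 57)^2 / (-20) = -841 / 7220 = -0.12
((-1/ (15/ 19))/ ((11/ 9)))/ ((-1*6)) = 19/ 110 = 0.17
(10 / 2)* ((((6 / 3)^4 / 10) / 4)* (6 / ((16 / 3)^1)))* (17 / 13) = 153 / 52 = 2.94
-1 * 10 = -10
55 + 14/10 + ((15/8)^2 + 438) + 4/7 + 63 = 1257731/2240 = 561.49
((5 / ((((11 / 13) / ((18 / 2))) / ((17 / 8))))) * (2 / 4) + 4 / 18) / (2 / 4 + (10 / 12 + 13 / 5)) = 7615 / 528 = 14.42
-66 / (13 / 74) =-4884 / 13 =-375.69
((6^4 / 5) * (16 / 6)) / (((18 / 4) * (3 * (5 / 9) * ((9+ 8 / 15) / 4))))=27648 / 715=38.67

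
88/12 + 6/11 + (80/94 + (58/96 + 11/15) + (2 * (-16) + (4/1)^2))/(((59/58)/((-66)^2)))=-54113876263/915090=-59135.03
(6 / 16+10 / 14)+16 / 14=125 / 56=2.23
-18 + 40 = 22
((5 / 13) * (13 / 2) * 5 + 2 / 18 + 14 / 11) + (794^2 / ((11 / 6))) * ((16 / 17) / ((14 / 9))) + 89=4904694485 / 23562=208161.21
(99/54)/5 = 11/30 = 0.37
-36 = -36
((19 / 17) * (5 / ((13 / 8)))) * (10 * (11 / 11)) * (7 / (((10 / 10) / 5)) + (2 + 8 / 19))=284400 / 221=1286.88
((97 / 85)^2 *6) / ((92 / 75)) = 84681 / 13294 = 6.37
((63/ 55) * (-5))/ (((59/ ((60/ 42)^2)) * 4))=-225/ 4543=-0.05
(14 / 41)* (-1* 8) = -2.73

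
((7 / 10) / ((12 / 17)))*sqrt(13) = 3.58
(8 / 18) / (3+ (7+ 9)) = 4 / 171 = 0.02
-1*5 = -5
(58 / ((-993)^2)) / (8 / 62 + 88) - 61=-82163518075 / 1346942934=-61.00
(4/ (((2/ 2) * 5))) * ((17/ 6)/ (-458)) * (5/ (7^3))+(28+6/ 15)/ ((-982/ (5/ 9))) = -5601878/ 347099193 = -0.02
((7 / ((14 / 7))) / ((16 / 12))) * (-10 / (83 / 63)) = -6615 / 332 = -19.92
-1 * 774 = -774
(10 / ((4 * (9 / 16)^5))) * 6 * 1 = 266.37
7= 7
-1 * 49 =-49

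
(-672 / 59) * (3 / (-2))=1008 / 59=17.08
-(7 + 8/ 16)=-15/ 2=-7.50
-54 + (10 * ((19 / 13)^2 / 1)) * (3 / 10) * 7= -1545 / 169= -9.14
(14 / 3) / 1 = 14 / 3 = 4.67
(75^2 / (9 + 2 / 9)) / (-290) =-10125 / 4814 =-2.10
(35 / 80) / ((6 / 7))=49 / 96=0.51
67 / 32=2.09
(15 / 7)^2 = 225 / 49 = 4.59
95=95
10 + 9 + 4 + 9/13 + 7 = 399/13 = 30.69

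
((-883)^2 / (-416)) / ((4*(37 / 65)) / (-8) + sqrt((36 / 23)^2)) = -1463.57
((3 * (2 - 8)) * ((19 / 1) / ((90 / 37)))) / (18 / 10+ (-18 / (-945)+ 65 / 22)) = -324786 / 11027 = -29.45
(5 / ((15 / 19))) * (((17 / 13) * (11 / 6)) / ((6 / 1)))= 3553 / 1404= 2.53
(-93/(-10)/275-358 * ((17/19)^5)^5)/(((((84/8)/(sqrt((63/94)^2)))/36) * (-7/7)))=306316434961331693589911505971734625022/6015068533853549786303396064377247875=50.92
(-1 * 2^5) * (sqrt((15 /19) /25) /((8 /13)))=-52 * sqrt(285) /95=-9.24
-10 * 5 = -50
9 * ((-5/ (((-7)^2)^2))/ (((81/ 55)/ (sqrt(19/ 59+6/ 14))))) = -0.01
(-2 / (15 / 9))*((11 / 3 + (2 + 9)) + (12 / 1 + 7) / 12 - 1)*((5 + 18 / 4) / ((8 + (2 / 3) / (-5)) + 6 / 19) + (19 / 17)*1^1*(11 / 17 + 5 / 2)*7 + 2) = -6852877677 / 13478960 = -508.41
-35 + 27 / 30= -341 / 10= -34.10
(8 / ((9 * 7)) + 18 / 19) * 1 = 1.07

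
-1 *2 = -2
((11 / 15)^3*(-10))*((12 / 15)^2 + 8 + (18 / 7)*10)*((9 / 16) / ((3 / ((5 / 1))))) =-222277 / 1750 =-127.02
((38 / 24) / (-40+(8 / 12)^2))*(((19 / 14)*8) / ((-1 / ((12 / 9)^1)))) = 361 / 623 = 0.58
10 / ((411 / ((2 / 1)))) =20 / 411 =0.05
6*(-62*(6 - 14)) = 2976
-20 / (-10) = 2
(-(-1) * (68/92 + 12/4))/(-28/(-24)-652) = -516/89815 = -0.01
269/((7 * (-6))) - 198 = -8585/42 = -204.40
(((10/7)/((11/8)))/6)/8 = 5/231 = 0.02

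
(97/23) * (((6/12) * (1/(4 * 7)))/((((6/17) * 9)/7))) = 0.17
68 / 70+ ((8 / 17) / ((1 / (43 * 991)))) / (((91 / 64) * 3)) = 109111822 / 23205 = 4702.08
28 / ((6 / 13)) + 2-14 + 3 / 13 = 1907 / 39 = 48.90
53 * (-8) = -424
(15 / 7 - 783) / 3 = -1822 / 7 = -260.29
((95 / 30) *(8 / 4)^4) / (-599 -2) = -152 / 1803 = -0.08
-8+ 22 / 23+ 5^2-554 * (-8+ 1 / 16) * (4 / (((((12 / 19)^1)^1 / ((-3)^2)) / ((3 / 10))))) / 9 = 15406263 / 1840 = 8372.97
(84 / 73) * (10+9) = 1596 / 73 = 21.86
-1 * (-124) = 124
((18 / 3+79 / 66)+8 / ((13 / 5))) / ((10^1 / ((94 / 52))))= 82861 / 44616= 1.86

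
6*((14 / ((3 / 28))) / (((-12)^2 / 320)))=1742.22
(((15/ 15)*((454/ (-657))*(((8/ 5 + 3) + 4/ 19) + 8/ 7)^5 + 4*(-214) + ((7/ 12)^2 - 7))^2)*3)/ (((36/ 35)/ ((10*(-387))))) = -410492831748.01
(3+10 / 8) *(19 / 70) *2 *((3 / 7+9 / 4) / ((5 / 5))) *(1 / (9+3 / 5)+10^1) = 783275 / 12544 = 62.44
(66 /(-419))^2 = 4356 /175561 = 0.02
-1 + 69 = 68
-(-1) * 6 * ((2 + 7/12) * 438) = 6789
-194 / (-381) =194 / 381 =0.51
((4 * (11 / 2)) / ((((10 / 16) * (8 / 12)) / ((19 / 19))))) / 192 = 11 / 40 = 0.28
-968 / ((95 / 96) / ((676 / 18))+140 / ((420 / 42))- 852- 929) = 0.55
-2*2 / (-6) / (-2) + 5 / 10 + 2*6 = 73 / 6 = 12.17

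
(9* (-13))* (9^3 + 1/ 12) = -341211/ 4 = -85302.75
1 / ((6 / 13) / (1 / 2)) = 13 / 12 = 1.08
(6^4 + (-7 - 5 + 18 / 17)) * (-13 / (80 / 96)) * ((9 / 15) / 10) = -2555982 / 2125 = -1202.82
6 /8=3 /4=0.75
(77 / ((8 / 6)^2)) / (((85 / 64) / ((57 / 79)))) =158004 / 6715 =23.53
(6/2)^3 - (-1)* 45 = 72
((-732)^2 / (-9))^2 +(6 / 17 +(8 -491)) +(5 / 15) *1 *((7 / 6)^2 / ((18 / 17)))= 3544534813.78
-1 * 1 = -1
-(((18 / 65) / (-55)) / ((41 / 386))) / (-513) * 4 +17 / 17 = 8351687 / 8354775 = 1.00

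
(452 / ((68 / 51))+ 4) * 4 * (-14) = -19208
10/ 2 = 5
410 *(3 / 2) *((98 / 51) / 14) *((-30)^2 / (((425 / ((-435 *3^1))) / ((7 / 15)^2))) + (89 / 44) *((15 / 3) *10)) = -42264.88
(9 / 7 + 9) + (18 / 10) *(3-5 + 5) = 549 / 35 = 15.69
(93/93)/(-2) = -1/2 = -0.50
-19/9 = -2.11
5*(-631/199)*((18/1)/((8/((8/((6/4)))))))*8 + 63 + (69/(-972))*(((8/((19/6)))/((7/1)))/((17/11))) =-17724770509/12148353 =-1459.03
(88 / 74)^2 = 1936 / 1369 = 1.41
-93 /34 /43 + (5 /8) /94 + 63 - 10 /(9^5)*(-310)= 2044831570807 /32459943888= 63.00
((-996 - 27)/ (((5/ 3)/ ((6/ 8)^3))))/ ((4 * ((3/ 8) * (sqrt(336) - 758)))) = 27621 * sqrt(21)/ 22969120+10468359/ 45938240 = 0.23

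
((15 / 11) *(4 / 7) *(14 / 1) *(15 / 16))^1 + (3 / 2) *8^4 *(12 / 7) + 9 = 1624977 / 154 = 10551.80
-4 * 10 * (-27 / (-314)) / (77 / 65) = -2.90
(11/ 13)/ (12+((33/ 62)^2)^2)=162539696/ 2320525389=0.07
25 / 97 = 0.26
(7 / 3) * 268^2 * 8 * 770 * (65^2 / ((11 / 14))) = 16653687232000 / 3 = 5551229077333.33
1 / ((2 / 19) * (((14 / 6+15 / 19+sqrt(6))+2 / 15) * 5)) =251256 / 186917 - 308655 * sqrt(6) / 747668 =0.33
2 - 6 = -4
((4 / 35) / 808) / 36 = 1 / 254520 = 0.00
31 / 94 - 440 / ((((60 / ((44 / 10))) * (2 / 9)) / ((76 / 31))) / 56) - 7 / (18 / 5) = -1307114953 / 65565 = -19936.17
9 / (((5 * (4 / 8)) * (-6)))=-3 / 5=-0.60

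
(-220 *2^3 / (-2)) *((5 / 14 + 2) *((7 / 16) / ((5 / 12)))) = 2178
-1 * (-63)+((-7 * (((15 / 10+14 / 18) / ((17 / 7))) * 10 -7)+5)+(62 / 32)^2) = 2158169 / 39168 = 55.10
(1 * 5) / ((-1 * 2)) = -2.50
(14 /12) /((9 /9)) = 7 /6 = 1.17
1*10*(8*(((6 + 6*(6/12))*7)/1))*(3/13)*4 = 60480/13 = 4652.31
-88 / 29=-3.03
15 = 15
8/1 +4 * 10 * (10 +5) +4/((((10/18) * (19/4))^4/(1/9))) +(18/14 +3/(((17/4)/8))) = 5960401218649/9692624375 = 614.94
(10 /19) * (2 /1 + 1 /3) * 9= 210 /19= 11.05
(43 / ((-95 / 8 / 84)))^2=92518.43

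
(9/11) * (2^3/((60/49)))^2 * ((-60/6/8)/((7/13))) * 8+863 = 11793/55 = 214.42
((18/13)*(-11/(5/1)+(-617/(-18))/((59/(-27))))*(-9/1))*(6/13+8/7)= 124799778/348985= 357.61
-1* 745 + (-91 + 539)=-297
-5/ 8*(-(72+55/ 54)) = 19715/ 432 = 45.64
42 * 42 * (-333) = -587412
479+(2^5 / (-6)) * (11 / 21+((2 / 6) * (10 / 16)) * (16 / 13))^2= 11819141 / 24843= 475.75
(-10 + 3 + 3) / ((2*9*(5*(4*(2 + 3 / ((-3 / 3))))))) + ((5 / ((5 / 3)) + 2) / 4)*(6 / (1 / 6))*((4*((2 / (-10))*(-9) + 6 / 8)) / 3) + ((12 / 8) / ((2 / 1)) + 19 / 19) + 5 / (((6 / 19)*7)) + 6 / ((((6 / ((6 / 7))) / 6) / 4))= 31967 / 180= 177.59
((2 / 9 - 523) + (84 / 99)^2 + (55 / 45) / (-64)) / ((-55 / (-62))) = -225597385 / 383328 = -588.52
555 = 555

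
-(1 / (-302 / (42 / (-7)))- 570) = 86067 / 151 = 569.98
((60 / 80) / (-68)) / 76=-3 / 20672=-0.00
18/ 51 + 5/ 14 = 169/ 238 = 0.71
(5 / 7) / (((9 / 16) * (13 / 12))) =320 / 273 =1.17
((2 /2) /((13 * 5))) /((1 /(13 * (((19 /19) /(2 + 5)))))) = 1 /35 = 0.03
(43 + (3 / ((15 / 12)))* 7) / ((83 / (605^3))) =13242418475 / 83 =159547210.54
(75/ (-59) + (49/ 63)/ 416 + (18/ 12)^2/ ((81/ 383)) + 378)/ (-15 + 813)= 85568389/ 176275008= 0.49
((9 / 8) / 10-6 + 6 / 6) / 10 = -391 / 800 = -0.49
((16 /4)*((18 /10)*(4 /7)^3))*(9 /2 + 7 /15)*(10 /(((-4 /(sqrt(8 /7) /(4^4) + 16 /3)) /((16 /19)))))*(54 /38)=-106.55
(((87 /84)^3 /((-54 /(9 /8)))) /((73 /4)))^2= 594823321 /369791053922304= 0.00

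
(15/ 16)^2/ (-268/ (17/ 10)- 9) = -3825/ 725248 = -0.01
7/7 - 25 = -24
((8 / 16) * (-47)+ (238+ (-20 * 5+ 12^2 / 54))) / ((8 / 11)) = 7733 / 48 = 161.10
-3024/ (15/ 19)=-19152/ 5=-3830.40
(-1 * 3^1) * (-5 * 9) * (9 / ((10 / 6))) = 729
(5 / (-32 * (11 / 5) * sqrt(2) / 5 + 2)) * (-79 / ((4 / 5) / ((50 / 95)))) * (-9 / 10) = -9776250 * sqrt(2) / 1165213- 11109375 / 9321704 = -13.06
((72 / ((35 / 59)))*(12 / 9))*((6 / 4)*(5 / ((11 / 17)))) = 144432 / 77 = 1875.74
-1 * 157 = -157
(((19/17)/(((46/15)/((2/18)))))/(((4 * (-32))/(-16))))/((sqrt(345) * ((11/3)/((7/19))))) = 7 * sqrt(345)/4748304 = 0.00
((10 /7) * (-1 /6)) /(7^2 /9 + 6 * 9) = -3 /749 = -0.00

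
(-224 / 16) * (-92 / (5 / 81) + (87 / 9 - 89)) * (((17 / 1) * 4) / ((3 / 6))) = 44831584 / 15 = 2988772.27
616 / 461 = 1.34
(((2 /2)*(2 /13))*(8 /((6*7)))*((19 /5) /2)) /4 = 19 /1365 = 0.01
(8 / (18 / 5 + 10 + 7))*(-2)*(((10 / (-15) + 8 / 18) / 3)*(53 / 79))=8480 / 219699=0.04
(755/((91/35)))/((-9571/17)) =-0.52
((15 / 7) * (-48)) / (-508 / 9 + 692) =-162 / 1001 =-0.16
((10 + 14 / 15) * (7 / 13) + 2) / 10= 769 / 975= 0.79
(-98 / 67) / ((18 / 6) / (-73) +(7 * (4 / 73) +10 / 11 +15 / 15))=-39347 / 60568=-0.65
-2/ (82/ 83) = -83/ 41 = -2.02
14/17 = 0.82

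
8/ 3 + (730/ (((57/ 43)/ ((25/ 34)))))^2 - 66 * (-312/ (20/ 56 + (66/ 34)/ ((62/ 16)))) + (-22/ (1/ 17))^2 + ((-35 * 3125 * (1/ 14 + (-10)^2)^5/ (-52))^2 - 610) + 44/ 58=94318289945474703765712570470533999343295455717083/ 211673005957252741644288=445584875213243938841454400.00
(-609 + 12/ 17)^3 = -1105828081821/ 4913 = -225082043.93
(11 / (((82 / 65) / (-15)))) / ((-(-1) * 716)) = -10725 / 58712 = -0.18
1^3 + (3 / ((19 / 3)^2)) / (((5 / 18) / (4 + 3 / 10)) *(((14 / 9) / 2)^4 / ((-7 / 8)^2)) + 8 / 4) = 1930093543 / 1861537654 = 1.04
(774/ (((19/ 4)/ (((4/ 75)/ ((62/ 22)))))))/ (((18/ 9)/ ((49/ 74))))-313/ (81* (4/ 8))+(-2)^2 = -119481062/ 44130825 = -2.71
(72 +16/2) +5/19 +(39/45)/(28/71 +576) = 72011849/897180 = 80.26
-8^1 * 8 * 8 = -512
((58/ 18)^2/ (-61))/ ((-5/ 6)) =1682/ 8235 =0.20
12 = 12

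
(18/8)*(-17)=-153/4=-38.25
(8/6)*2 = 8/3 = 2.67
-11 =-11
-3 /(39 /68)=-68 /13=-5.23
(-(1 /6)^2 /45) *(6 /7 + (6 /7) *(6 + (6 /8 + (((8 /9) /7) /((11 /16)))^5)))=-990991453448191 /241667341302279816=-0.00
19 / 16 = 1.19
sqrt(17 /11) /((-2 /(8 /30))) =-0.17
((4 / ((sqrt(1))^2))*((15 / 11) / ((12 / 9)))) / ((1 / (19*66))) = 5130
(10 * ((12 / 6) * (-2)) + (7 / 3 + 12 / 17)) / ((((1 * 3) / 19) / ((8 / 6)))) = -143260 / 459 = -312.11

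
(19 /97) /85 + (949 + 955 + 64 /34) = 15714019 /8245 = 1905.88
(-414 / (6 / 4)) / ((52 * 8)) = -69 / 104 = -0.66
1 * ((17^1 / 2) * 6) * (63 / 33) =1071 / 11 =97.36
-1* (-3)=3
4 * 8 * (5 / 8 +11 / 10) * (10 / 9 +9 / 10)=8326 / 75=111.01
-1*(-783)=783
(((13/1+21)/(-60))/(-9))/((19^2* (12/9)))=17/129960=0.00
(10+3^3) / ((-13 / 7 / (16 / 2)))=-2072 / 13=-159.38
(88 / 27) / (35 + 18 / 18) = 22 / 243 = 0.09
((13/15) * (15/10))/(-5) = -13/50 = -0.26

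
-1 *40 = -40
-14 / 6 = -7 / 3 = -2.33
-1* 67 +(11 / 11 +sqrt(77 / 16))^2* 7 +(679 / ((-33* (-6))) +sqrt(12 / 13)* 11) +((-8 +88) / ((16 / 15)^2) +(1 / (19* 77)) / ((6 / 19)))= 22* sqrt(39) / 13 +7* sqrt(77) / 2 +32870 / 693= 88.71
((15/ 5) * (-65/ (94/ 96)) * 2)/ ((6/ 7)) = -21840/ 47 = -464.68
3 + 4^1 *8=35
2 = 2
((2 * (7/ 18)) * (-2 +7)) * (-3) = -35/ 3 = -11.67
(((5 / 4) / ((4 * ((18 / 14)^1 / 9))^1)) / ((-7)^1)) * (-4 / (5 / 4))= 1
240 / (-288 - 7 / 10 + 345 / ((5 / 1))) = -2400 / 2197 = -1.09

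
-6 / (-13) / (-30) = -1 / 65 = -0.02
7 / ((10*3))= 7 / 30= 0.23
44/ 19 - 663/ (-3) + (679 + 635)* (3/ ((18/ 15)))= 66658/ 19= 3508.32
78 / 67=1.16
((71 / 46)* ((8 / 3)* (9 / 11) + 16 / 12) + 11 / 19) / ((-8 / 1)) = -86591 / 115368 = -0.75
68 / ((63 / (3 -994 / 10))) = -32776 / 315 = -104.05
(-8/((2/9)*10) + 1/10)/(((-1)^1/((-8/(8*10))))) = -7/20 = -0.35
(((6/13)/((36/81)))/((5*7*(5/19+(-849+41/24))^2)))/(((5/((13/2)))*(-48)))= -29241/26107410004375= -0.00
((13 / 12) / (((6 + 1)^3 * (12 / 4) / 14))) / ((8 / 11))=143 / 7056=0.02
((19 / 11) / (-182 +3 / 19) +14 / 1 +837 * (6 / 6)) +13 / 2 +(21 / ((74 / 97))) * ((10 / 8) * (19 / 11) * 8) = 340797201 / 255670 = 1332.96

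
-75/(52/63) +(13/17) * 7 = -75593/884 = -85.51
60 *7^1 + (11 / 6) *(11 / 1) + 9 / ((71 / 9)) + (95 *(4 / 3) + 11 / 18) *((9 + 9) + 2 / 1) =3817211 / 1278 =2986.86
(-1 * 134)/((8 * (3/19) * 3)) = -1273/36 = -35.36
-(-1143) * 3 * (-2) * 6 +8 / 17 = -699508 / 17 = -41147.53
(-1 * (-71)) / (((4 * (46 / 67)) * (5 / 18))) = 42813 / 460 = 93.07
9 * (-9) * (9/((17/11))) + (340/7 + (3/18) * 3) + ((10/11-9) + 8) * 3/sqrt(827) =-100587/238-3 * sqrt(827)/9097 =-422.64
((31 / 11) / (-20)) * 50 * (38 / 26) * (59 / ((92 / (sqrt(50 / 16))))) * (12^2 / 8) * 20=-4202.53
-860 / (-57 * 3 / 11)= 9460 / 171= 55.32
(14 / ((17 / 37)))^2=928.46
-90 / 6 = -15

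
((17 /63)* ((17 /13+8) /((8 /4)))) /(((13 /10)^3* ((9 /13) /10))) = 8.26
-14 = -14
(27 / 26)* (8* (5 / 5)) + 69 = 1005 / 13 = 77.31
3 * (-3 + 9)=18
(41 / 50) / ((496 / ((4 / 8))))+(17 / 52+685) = 441899333 / 644800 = 685.33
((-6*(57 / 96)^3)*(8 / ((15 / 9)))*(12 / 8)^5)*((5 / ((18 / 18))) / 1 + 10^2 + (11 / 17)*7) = -13965589323 / 2785280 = -5014.07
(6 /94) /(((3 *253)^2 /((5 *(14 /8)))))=0.00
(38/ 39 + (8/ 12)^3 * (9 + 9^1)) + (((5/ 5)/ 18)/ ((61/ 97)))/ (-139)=12513743/ 1984086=6.31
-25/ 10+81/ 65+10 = 8.75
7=7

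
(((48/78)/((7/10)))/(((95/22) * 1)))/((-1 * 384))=-11/20748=-0.00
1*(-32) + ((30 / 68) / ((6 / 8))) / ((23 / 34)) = -716 / 23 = -31.13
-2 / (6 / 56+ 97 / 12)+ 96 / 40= 927 / 430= 2.16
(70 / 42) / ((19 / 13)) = 65 / 57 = 1.14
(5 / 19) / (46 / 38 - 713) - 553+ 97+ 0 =-6166949 / 13524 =-456.00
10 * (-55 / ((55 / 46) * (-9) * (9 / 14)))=6440 / 81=79.51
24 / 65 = 0.37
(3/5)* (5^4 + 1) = 1878/5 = 375.60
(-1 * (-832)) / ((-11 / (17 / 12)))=-3536 / 33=-107.15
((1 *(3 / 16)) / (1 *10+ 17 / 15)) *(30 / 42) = 225 / 18704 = 0.01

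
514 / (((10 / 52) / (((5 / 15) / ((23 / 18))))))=80184 / 115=697.25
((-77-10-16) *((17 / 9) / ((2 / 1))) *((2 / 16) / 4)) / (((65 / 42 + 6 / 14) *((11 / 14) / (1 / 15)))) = -85799 / 657360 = -0.13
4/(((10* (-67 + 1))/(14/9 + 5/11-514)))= 50687/16335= 3.10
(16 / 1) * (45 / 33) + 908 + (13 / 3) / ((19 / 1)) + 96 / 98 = 28603907 / 30723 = 931.03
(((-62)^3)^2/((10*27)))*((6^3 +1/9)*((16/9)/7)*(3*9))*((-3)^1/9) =-176762333137408/1701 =-103916715542.27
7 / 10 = 0.70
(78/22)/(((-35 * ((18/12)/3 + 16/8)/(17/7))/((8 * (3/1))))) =-31824/13475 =-2.36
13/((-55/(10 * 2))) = -52/11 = -4.73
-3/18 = -1/6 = -0.17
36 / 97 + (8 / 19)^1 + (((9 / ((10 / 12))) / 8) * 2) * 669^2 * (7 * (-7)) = -1091283048529 / 18430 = -59212319.51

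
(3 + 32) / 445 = 7 / 89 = 0.08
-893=-893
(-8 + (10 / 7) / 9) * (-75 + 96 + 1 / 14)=-72865 / 441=-165.23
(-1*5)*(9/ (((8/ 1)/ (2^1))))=-45/ 4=-11.25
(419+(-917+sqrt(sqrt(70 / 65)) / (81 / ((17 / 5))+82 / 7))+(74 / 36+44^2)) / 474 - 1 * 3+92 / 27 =119 * 13^(3 / 4) * 14^(1 / 4) / 26059098+9799 / 2844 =3.45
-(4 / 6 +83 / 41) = -331 / 123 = -2.69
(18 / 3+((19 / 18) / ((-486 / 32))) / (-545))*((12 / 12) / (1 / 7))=50061494 / 1191915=42.00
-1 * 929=-929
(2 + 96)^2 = 9604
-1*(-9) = 9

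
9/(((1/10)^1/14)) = 1260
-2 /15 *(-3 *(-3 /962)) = -3 /2405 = -0.00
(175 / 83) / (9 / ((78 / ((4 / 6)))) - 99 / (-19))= 0.40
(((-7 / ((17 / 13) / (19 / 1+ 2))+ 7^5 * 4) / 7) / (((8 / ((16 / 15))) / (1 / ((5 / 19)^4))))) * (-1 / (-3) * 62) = 526793450596 / 95625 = 5508951.12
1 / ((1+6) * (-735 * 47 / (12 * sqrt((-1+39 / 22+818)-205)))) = -2 * sqrt(297066) / 886655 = -0.00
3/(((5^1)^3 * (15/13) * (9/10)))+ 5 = 5.02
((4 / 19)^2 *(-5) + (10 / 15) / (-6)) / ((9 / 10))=-10810 / 29241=-0.37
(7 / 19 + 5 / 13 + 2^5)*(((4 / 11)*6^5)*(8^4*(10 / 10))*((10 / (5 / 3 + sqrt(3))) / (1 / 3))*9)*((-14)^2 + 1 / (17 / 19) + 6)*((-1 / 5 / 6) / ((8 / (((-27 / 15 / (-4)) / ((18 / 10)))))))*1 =7507149863731200 / 46189 - 4504289918238720*sqrt(3) / 46189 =-6376174558.41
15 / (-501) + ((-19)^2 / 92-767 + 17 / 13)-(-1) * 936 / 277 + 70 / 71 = -2975296123563 / 3928129244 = -757.43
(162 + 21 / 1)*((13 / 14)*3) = 7137 / 14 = 509.79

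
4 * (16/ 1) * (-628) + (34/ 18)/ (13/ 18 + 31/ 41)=-43848078/ 1091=-40190.72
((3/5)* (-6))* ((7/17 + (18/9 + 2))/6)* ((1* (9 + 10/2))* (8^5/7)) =-2949120/17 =-173477.65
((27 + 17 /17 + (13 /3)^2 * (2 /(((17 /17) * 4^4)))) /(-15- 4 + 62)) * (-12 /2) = -32425 /8256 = -3.93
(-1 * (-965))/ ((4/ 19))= 18335/ 4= 4583.75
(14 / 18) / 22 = 7 / 198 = 0.04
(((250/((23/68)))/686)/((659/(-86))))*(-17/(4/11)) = 34174250/5198851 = 6.57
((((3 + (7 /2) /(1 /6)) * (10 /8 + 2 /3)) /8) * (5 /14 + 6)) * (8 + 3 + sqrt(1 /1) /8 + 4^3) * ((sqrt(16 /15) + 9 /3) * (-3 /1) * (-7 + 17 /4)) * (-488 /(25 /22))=-81724077963 /2800 - 9080453107 * sqrt(15) /3500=-39235297.46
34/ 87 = 0.39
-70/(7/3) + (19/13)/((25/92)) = -8002/325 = -24.62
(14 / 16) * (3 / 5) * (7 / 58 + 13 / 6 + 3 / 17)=6377 / 4930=1.29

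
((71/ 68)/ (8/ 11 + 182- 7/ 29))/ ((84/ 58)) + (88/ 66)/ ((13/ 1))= 230213777/ 2161332264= 0.11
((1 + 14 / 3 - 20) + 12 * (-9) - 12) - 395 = -1588 / 3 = -529.33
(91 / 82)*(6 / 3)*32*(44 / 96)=32.55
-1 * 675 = -675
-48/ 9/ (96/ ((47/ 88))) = -47/ 1584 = -0.03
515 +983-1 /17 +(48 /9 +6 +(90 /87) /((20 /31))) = 4469177 /2958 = 1510.88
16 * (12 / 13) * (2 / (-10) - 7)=-6912 / 65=-106.34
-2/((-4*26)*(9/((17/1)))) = 17/468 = 0.04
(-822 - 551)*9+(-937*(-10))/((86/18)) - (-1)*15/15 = -446978/43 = -10394.84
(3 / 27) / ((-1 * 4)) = -1 / 36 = -0.03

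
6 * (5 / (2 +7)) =10 / 3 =3.33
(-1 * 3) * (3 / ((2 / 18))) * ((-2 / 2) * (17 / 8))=172.12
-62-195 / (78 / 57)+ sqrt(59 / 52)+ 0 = -409 / 2+ sqrt(767) / 26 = -203.43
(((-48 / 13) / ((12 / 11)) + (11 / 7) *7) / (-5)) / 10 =-99 / 650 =-0.15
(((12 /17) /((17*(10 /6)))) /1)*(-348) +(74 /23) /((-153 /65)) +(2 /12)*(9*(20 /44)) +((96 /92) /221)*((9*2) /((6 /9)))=-789380491 /85546890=-9.23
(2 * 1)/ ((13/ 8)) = 16/ 13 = 1.23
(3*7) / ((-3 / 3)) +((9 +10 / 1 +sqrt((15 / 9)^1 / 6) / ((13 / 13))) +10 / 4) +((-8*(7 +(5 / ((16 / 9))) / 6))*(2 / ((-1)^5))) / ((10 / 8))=sqrt(10) / 6 +961 / 10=96.63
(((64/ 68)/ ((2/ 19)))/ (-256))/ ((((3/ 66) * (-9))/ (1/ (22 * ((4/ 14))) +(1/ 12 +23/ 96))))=9671/ 235008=0.04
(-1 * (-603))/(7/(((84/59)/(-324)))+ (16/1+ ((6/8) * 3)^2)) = -9648/25151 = -0.38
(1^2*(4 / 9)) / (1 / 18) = 8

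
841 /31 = 27.13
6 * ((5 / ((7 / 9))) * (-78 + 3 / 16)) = -168075 / 56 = -3001.34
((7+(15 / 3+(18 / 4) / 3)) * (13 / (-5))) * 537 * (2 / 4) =-188487 / 20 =-9424.35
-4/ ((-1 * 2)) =2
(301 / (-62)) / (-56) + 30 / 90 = 625 / 1488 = 0.42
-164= -164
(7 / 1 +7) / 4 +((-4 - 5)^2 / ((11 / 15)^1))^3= 3587236067 / 2662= 1347571.78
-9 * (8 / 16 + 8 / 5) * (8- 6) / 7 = -27 / 5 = -5.40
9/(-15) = -3/5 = -0.60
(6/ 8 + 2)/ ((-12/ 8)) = -11/ 6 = -1.83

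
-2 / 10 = -0.20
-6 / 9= -2 / 3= -0.67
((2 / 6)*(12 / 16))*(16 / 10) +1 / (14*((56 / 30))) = 859 / 1960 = 0.44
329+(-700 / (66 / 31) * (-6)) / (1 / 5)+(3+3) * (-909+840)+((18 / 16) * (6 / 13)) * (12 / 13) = 18179376 / 1859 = 9779.12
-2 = -2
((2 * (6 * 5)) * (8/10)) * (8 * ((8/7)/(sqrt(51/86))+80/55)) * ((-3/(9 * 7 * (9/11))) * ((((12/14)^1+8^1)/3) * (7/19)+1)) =-11264 * sqrt(4386)/10773 - 34816/513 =-137.11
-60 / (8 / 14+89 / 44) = -18480 / 799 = -23.13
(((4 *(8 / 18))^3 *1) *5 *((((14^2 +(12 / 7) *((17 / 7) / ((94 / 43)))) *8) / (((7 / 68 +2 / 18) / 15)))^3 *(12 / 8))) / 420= 26338381129872898163315048448000 / 192217861336616899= 137023588477807.70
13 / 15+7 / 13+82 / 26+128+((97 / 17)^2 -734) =-32059454 / 56355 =-568.88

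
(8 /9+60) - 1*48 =116 /9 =12.89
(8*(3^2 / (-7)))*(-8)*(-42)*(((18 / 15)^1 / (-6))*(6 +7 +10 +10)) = 114048 / 5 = 22809.60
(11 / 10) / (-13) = -11 / 130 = -0.08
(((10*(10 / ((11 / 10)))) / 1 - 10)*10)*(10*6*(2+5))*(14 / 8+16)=66349500 / 11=6031772.73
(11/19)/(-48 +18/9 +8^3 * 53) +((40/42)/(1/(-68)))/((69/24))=-266668547/11838330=-22.53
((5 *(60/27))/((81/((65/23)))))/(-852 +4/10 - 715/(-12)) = -130000/265594869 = -0.00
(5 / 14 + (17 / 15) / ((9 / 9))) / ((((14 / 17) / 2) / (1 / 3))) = 5321 / 4410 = 1.21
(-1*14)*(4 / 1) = -56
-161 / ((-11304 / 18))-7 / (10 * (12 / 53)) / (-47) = 285257 / 885480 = 0.32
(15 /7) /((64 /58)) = 435 /224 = 1.94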